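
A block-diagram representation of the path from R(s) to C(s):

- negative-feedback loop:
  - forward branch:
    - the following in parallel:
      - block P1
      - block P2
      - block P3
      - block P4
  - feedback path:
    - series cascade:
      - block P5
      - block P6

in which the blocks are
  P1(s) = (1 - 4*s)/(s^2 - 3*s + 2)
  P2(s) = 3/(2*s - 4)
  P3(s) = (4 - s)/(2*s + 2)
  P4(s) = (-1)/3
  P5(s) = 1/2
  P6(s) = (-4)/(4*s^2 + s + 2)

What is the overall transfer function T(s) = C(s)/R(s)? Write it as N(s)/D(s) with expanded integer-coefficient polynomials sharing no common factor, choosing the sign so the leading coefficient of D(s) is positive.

First reduce the diagram to T(s).

(1) sum the parallel branches P1, P2, P3, P4, giving (-5*s^3 + 10*s^2 - 58*s + 17)/(6*s^3 - 12*s^2 - 6*s + 12)
(2) cascade P5, P6, giving (-2)/(4*s^2 + s + 2)
(3) feedback reduction of (P1+P2+P3+P4), (P5*P6), which is the overall transfer function T(s) = C(s)/R(s) in lowest terms

Answer: (-20*s^5 + 35*s^4 - 232*s^3 + 30*s^2 - 99*s + 34)/(24*s^5 - 42*s^4 - 14*s^3 - 2*s^2 + 116*s - 10)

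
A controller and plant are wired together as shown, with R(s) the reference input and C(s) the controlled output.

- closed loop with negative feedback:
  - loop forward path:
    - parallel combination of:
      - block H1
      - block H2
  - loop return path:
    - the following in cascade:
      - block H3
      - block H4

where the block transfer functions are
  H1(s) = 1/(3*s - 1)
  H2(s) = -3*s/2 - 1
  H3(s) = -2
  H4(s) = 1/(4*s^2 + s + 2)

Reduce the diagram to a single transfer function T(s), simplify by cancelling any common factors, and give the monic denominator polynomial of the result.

(1) add H1, H2 (parallel); result (-9*s^2 - 3*s + 4)/(6*s - 2)
(2) multiply H3, H4 (series); result (-2)/(4*s^2 + s + 2)
(3) apply the feedback formula to (H1+H2), (H3*H4); result (-36*s^4 - 21*s^3 - 5*s^2 - 2*s + 8)/(24*s^3 + 16*s^2 + 16*s - 12)
No further cancellation is possible in the step-3 result, so that is T(s). Its denominator becomes monic after dividing by the leading coefficient 24.

Therefore the answer is s^3 + 2*s^2/3 + 2*s/3 - 1/2.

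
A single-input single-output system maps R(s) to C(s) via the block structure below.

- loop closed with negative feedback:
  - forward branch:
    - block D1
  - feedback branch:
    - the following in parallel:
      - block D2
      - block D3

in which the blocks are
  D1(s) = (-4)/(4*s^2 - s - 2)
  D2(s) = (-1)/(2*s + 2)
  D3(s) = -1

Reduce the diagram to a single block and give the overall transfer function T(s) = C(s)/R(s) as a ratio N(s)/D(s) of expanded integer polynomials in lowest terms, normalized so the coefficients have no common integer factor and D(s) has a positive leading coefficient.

First reduce the diagram to T(s).

Step 1. sum the parallel branches D2, D3; result (-2*s - 3)/(2*s + 2)
Step 2. collapse the loop (D1 forward, (D2+D3) return), which is the overall transfer function T(s) = C(s)/R(s) in lowest terms

Answer: (-4*s - 4)/(4*s^3 + 3*s^2 + s + 4)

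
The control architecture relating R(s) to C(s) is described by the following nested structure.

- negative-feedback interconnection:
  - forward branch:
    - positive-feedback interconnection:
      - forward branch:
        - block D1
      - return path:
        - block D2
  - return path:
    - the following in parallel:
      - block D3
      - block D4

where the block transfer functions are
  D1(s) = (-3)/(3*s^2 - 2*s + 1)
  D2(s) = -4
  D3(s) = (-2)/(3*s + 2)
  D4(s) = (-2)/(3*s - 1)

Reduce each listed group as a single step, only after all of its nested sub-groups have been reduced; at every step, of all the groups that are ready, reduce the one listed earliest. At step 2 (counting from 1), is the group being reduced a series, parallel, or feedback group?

The answer is parallel.

Reasoning:
[1] feedback reduction of D1, D2
[2] combine D3, D4 in parallel
[3] reduce the feedback loop with forward [D1/(1-D1*D2)] and return (D3+D4)
So the answer for step 2 is parallel.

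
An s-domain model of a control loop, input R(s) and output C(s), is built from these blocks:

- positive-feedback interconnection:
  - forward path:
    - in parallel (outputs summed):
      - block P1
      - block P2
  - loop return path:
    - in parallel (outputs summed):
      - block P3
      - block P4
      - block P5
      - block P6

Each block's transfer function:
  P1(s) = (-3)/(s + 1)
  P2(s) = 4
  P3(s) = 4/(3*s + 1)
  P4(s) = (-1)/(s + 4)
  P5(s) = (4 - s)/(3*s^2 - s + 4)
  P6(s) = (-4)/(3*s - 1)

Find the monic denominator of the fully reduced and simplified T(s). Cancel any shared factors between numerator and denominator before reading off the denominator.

Answer: s^6 + 10*s^5 + 64*s^4/9 + 49*s^3/27 + 113*s^2/27 + 545*s/27 + 124/27

Working:
1. combine P1, P2 in parallel, giving (4*s + 1)/(s + 1)
2. sum the parallel branches P3, P4, P5, P6, giving (-36*s^4 - 15*s^3 + 24*s^2 - s - 140)/(27*s^5 + 99*s^4 - 3*s^3 + 133*s^2 - 16)
3. reduce the feedback loop with forward (P1+P2) and return (P3+P4+P5+P6), giving (108*s^6 + 423*s^5 + 87*s^4 + 529*s^3 + 133*s^2 - 64*s - 16)/(27*s^6 + 270*s^5 + 192*s^4 + 49*s^3 + 113*s^2 + 545*s + 124)
That last expression is T(s), already simplified. Scaling its denominator by 1/27 (the reciprocal of the leading coefficient) yields the monic denominator.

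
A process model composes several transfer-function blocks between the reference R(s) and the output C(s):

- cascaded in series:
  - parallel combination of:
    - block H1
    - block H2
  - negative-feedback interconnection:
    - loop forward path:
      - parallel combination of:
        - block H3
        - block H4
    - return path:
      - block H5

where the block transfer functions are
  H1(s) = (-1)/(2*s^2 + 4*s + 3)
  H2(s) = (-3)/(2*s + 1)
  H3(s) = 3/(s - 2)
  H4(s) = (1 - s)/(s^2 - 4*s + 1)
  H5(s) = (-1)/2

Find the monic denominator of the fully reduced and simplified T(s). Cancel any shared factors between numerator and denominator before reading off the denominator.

[1] sum the parallel branches H1, H2: (-6*s^2 - 14*s - 10)/(4*s^3 + 10*s^2 + 10*s + 3)
[2] combine H3, H4 in parallel: (2*s^2 - 9*s + 1)/(s^3 - 6*s^2 + 9*s - 2)
[3] reduce the feedback loop with forward (H3+H4) and return H5: (4*s^2 - 18*s + 2)/(2*s^3 - 14*s^2 + 27*s - 5)
[4] multiply (H1+H2), [(H3+H4)/(1+(H3+H4)*H5)] (series): (-24*s^4 + 52*s^3 + 200*s^2 + 152*s - 20)/(8*s^6 - 36*s^5 - 12*s^4 + 116*s^3 + 178*s^2 + 31*s - 15)
T(s) is the step-4 result (common factors already cancelled). Leading coefficient of the denominator: 8. Divide through by 8 for the monic polynomial.

Therefore the answer is s^6 - 9*s^5/2 - 3*s^4/2 + 29*s^3/2 + 89*s^2/4 + 31*s/8 - 15/8.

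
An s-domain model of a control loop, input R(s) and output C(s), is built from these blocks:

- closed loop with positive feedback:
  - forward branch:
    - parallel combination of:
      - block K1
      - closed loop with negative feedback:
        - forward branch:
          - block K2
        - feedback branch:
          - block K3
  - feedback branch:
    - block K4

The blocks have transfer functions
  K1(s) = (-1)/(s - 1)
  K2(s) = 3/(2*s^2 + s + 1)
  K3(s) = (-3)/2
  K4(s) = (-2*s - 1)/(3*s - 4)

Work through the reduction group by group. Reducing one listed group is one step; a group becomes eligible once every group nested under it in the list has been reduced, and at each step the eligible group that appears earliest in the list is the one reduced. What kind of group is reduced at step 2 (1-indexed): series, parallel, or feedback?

Answer: parallel

Working:
Step 1. close the feedback loop around K2, K3
Step 2. parallel reduction of K1, [K2/(1+K2*K3)]
Step 3. feedback reduction of (K1+[K2/(1+K2*K3)]), K4
At step 2 the group reduced is parallel.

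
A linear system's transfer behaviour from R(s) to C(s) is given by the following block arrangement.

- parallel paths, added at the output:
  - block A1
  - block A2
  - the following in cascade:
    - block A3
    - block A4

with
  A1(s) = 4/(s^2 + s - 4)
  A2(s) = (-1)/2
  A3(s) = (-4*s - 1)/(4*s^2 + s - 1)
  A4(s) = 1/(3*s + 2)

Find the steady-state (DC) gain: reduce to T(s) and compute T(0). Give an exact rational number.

First reduce the diagram to T(s).

1. series reduction of A3, A4 gives (-4*s - 1)/(12*s^3 + 11*s^2 - s - 2)
2. reduce the parallel group A1, A2, (A3*A4) gives (-12*s^5 - 23*s^4 + 126*s^3 + 125*s^2 + 20*s - 16)/(24*s^5 + 46*s^4 - 76*s^3 - 94*s^2 + 4*s + 16)
Step 2 gives the overall T(s). Then T(0) = -16/16 = -1.

Answer: -1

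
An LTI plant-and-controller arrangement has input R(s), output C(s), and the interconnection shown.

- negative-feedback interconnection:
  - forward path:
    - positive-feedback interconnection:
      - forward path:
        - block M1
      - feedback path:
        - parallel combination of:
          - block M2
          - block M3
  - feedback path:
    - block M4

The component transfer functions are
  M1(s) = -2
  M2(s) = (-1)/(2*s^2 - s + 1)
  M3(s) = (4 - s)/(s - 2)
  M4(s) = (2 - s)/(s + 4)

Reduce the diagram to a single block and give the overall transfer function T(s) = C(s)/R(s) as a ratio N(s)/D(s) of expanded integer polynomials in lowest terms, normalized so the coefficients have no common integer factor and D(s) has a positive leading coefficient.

Reducing step by step:

Step 1 - combine M2, M3 in parallel -> (-2*s^3 + 9*s^2 - 6*s + 6)/(2*s^3 - 5*s^2 + 3*s - 2)
Step 2 - collapse the loop (M1 forward, (M2+M3) return) -> (4*s^3 - 10*s^2 + 6*s - 4)/(2*s^3 - 13*s^2 + 9*s - 10)
Step 3 - apply the feedback formula to [M1/(1-M1*(M2+M3))], M4, giving the overall T(s)

Answer: (-4*s^4 - 6*s^3 + 34*s^2 - 20*s + 16)/(2*s^4 - 13*s^3 + 69*s^2 - 42*s + 48)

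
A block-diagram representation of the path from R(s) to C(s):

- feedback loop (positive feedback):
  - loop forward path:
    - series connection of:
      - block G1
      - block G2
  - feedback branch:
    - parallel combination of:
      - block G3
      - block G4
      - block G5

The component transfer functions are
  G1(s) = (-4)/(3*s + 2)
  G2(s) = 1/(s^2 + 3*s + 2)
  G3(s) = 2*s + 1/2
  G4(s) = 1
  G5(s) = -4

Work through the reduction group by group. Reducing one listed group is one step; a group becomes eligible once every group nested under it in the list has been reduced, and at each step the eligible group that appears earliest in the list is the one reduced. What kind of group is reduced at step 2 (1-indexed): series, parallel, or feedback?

Answer: parallel

Working:
(1) cascade G1, G2
(2) parallel reduction of G3, G4, G5
(3) feedback reduction of (G1*G2), (G3+G4+G5)
The group at step 2 is a parallel group.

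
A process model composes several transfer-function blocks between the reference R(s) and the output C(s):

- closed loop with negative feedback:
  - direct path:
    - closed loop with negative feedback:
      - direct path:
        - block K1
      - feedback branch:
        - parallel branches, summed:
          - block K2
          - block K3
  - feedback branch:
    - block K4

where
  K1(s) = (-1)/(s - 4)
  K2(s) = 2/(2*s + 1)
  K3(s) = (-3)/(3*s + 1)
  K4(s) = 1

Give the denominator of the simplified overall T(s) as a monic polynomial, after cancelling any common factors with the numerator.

(1) add K2, K3 (parallel) gives (-1)/(6*s^2 + 5*s + 1)
(2) collapse the loop (K1 forward, (K2+K3) return) gives (-6*s^2 - 5*s - 1)/(6*s^3 - 19*s^2 - 19*s - 3)
(3) feedback reduction of [K1/(1+K1*(K2+K3))], K4 gives (-6*s^2 - 5*s - 1)/(6*s^3 - 25*s^2 - 24*s - 4)
Step 3 gives the fully reduced T(s), with no common factor left to cancel. The denominator's leading coefficient is 6, so divide each of its coefficients by 6 to get the monic form.

Therefore the answer is s^3 - 25*s^2/6 - 4*s - 2/3.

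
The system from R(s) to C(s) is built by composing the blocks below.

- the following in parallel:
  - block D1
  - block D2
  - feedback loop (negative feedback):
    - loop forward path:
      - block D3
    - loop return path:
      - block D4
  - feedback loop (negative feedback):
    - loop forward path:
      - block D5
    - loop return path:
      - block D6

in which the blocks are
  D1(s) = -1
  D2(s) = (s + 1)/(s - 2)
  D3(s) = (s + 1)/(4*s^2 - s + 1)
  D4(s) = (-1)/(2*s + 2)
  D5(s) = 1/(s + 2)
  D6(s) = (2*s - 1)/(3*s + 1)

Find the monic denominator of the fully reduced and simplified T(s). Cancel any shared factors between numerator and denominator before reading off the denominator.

First reduce the diagram to T(s).

(1) apply the feedback formula to D3, D4; result (2*s + 2)/(8*s^2 - 2*s + 1)
(2) collapse the loop (D5 forward, D6 return); result (3*s + 1)/(3*s^2 + 9*s + 1)
(3) combine D1, D2, [D3/(1+D3*D4)], [D5/(1+D5*D6)] in parallel; result (102*s^4 + 164*s^3 - 52*s^2 - 18*s - 3)/(24*s^5 + 18*s^4 - 139*s^3 + 21*s^2 - 13*s - 2)
The result of step 3 is T(s) in lowest terms. Its denominator has leading coefficient 24; dividing the denominator through by 24 makes it monic.

Answer: s^5 + 3*s^4/4 - 139*s^3/24 + 7*s^2/8 - 13*s/24 - 1/12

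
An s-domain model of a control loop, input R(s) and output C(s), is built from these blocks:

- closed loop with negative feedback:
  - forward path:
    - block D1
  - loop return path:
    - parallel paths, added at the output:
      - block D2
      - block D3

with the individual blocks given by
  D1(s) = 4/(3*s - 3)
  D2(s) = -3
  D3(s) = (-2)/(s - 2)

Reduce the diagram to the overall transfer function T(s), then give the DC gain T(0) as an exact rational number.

First reduce the diagram to T(s).

Step 1. sum the parallel branches D2, D3 gives (4 - 3*s)/(s - 2)
Step 2. close the feedback loop around D1, (D2+D3) gives (4*s - 8)/(3*s^2 - 21*s + 22)
Step 2 gives the overall T(s). Then T(0) = -8/22 = -4/11.

Answer: -4/11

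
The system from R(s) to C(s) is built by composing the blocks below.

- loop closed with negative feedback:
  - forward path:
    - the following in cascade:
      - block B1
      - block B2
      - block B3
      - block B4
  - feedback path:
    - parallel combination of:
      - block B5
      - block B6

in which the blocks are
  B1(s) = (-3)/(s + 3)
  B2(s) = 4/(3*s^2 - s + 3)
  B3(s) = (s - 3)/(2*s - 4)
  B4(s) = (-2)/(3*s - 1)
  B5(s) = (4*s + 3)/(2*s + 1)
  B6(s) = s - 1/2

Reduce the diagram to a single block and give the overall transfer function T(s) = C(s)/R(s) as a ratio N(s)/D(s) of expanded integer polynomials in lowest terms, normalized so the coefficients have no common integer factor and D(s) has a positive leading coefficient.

Reducing step by step:

[1] cascade B1, B2, B3, B4: (12*s - 36)/(9*s^5 + 3*s^4 - 50*s^3 + 43*s^2 - 63*s + 18)
[2] sum the parallel branches B5, B6: (4*s^2 + 8*s + 5)/(4*s + 2)
[3] feedback reduction of (B1*B2*B3*B4), (B5+B6), which is the overall transfer function T(s) = C(s)/R(s) in lowest terms

Answer: (24*s^2 - 60*s - 36)/(18*s^6 + 15*s^5 - 97*s^4 + 60*s^3 - 107*s^2 - 141*s - 72)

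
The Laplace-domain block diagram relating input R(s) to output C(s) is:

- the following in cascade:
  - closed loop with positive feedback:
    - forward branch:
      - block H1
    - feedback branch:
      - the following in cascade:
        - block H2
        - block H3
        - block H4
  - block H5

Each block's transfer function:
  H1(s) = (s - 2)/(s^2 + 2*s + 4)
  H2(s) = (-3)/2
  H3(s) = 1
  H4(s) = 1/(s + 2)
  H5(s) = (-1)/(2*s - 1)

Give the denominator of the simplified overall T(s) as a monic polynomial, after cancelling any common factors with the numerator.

Answer: s^4 + 7*s^3/2 + 15*s^2/2 + s/4 - 5/2

Working:
[1] multiply H2, H3, H4 (series) -> (-3)/(2*s + 4)
[2] apply the feedback formula to H1, (H2*H3*H4) -> (2*s^2 - 8)/(2*s^3 + 8*s^2 + 19*s + 10)
[3] cascade [H1/(1-H1*(H2*H3*H4))], H5 -> (8 - 2*s^2)/(4*s^4 + 14*s^3 + 30*s^2 + s - 10)
That last expression is T(s), already simplified. Scaling its denominator by 1/4 (the reciprocal of the leading coefficient) yields the monic denominator.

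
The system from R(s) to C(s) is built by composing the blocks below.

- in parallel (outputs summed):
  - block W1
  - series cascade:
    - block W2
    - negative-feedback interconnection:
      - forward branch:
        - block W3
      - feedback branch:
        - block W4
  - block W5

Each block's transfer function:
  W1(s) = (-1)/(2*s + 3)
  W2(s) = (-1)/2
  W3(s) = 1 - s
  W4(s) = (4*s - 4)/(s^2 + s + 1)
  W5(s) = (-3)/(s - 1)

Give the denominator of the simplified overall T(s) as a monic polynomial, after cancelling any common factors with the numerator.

The answer is s^4 - 5*s^3/2 - 2*s^2 + 5*s - 3/2.

Reasoning:
1. collapse the loop (W3 forward, W4 return) gives (s^3 - 1)/(3*s^2 - 9*s + 3)
2. cascade W2, [W3/(1+W3*W4)] gives (1 - s^3)/(6*s^2 - 18*s + 6)
3. add W1, (W2*[W3/(1+W3*W4)]), W5 (parallel) gives (-2*s^5 - s^4 - 39*s^3 + 80*s^2 + 103*s - 51)/(12*s^4 - 30*s^3 - 24*s^2 + 60*s - 18)
No further cancellation is possible in the step-3 result, so that is T(s). Its denominator becomes monic after dividing by the leading coefficient 12.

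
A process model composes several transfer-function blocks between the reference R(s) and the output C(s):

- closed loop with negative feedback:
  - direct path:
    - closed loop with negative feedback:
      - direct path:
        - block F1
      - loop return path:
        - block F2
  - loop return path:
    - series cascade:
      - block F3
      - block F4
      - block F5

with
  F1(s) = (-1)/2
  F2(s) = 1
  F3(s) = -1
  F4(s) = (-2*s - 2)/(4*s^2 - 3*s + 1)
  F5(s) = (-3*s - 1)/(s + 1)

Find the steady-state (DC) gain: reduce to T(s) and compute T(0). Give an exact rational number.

First reduce the diagram to T(s).

[1] close the feedback loop around F1, F2: -1
[2] combine F3, F4, F5 in series: (-6*s - 2)/(4*s^2 - 3*s + 1)
[3] collapse the loop ([F1/(1+F1*F2)] forward, (F3*F4*F5) return): (-4*s^2 + 3*s - 1)/(4*s^2 + 3*s + 3)
The step-3 result is T(s). Setting s = 0: T(0) = -1/3.

Answer: -1/3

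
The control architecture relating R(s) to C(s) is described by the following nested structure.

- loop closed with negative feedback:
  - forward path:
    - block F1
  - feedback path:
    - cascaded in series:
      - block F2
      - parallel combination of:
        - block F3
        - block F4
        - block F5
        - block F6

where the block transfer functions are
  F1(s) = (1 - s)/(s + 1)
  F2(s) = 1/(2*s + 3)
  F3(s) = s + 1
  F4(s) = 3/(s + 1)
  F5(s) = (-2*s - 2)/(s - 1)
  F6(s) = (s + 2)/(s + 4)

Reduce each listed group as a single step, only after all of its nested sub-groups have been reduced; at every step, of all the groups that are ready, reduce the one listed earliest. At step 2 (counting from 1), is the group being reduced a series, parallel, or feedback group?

Step 1: reduce the parallel group F3, F4, F5, F6
Step 2: cascade F2, (F3+F4+F5+F6)
Step 3: feedback reduction of F1, (F2*(F3+F4+F5+F6))
So the answer for step 2 is series.

Hence the answer: series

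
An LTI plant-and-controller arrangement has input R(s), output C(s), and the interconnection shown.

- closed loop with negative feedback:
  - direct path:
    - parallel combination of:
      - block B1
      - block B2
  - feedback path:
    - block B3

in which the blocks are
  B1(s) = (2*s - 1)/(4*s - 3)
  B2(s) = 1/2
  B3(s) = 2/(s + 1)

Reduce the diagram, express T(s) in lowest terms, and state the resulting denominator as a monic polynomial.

The answer is s^2 + 9*s/4 - 2.

Reasoning:
Step 1: reduce the parallel group B1, B2; result (8*s - 5)/(8*s - 6)
Step 2: apply the feedback formula to (B1+B2), B3; result (8*s^2 + 3*s - 5)/(8*s^2 + 18*s - 16)
T(s) is the step-2 result (common factors already cancelled). Leading coefficient of the denominator: 8. Divide through by 8 for the monic polynomial.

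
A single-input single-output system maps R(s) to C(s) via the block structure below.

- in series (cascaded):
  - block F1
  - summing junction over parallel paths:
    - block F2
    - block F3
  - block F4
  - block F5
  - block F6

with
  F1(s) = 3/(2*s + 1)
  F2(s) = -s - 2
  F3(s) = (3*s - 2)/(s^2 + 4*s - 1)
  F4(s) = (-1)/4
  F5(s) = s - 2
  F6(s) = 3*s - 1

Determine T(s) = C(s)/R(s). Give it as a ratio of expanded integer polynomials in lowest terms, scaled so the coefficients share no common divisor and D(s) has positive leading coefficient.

First reduce the diagram to T(s).

(1) combine F2, F3 in parallel: (-s^3 - 6*s^2 - 4*s)/(s^2 + 4*s - 1)
(2) combine F1, (F2+F3), F4, F5, F6 in series, which is the overall transfer function T(s) = C(s)/R(s) in lowest terms

Answer: (9*s^5 + 33*s^4 - 84*s^3 - 48*s^2 + 24*s)/(8*s^3 + 36*s^2 + 8*s - 4)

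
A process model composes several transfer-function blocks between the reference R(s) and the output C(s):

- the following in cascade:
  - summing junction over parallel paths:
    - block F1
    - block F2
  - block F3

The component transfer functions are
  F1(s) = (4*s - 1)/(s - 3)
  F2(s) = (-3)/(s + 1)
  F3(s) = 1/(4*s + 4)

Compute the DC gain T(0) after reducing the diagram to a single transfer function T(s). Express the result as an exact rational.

The answer is -2/3.

Reasoning:
Step 1: sum the parallel branches F1, F2 gives (4*s^2 + 8)/(s^2 - 2*s - 3)
Step 2: multiply (F1+F2), F3 (series) gives (s^2 + 2)/(s^3 - s^2 - 5*s - 3)
DC gain: substitute s = 0 into T(s) from step 2: T(0) = 2/(-3) = -2/3.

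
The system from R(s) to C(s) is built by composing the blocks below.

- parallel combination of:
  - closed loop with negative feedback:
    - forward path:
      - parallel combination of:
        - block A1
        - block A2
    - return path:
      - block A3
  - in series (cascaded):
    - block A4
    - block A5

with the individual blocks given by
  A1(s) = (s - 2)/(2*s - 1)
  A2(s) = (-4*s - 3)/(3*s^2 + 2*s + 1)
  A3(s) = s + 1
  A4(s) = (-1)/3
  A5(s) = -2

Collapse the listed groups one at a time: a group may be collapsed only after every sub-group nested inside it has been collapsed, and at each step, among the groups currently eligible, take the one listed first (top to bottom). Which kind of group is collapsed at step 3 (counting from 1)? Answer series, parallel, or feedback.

Answer: series

Working:
Step 1. add A1, A2 (parallel)
Step 2. close the feedback loop around (A1+A2), A3
Step 3. multiply A4, A5 (series)
Step 4. combine [(A1+A2)/(1+(A1+A2)*A3)], (A4*A5) in parallel
The group at step 3 is a series group.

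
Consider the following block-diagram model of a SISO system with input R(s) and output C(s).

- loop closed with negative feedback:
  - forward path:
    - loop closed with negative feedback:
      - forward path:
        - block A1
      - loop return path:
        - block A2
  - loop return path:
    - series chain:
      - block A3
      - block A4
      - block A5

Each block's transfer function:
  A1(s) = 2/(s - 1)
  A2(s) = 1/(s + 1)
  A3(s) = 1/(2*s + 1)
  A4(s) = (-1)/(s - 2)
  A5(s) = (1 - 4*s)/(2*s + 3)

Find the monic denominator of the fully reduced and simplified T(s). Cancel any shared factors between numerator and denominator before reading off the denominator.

1. feedback reduction of A1, A2 gives (2*s + 2)/(s^2 + 1)
2. combine A3, A4, A5 in series gives (4*s - 1)/(4*s^3 - 13*s - 6)
3. feedback reduction of [A1/(1+A1*A2)], (A3*A4*A5) gives (8*s^4 + 8*s^3 - 26*s^2 - 38*s - 12)/(4*s^5 - 9*s^3 + 2*s^2 - 7*s - 8)
That last expression is T(s), already simplified. Scaling its denominator by 1/4 (the reciprocal of the leading coefficient) yields the monic denominator.

Final answer: s^5 - 9*s^3/4 + s^2/2 - 7*s/4 - 2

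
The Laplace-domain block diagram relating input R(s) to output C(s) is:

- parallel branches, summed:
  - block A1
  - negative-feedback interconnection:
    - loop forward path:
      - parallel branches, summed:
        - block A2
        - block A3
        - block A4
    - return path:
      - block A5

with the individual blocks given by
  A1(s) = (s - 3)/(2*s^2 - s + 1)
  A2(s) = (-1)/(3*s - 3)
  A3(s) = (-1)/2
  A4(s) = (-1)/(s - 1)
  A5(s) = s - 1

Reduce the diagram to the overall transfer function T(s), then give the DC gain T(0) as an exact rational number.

Step 1 - sum the parallel branches A2, A3, A4: (-3*s - 5)/(6*s - 6)
Step 2 - collapse the loop ((A2+A3+A4) forward, A5 return): (3*s + 5)/(3*s^2 - 4*s + 1)
Step 3 - sum the parallel branches A1, [(A2+A3+A4)/(1+(A2+A3+A4)*A5)]: (9*s^3 - 6*s^2 + 11*s + 2)/(6*s^4 - 11*s^3 + 9*s^2 - 5*s + 1)
The step-3 result is T(s). Setting s = 0: T(0) = 2/1 = 2.

Therefore the answer is 2.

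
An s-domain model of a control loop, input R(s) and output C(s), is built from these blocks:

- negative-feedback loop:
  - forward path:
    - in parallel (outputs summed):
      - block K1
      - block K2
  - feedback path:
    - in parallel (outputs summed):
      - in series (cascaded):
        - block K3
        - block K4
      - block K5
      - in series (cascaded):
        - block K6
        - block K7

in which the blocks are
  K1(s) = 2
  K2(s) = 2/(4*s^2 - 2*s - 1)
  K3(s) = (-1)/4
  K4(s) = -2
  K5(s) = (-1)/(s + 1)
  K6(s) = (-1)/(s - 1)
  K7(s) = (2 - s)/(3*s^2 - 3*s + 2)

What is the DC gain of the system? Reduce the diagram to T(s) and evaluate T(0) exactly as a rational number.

[1] sum the parallel branches K1, K2; result (8*s^2 - 4*s)/(4*s^2 - 2*s - 1)
[2] multiply K3, K4 (series); result 1/2
[3] multiply K6, K7 (series); result (s - 2)/(3*s^3 - 6*s^2 + 5*s - 2)
[4] combine (K3*K4), K5, (K6*K7) in parallel; result (3*s^4 - 9*s^3 + 13*s^2 - 9*s - 2)/(6*s^4 - 6*s^3 - 2*s^2 + 6*s - 4)
[5] reduce the feedback loop with forward (K1+K2) and return ((K3*K4)+K5+(K6*K7)); result (24*s^6 - 36*s^5 + 4*s^4 + 28*s^3 - 28*s^2 + 8*s)/(24*s^6 - 60*s^5 + 69*s^4 - 45*s^3 - 3*s^2 + 5*s + 2)
The step-5 result is T(s). Setting s = 0: T(0) = 0/2 = 0.

Therefore the answer is 0.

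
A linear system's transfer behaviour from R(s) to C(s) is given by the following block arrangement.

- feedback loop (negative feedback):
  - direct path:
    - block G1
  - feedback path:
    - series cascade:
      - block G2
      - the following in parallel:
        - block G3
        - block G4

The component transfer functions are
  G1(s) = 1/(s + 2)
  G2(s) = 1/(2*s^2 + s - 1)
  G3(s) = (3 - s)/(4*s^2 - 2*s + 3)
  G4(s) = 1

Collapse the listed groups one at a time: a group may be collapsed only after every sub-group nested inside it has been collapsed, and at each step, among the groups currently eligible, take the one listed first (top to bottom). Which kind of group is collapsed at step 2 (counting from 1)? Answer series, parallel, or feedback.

[1] combine G3, G4 in parallel
[2] cascade G2, (G3+G4)
[3] collapse the loop (G1 forward, (G2*(G3+G4)) return)
So the answer for step 2 is series.

Answer: series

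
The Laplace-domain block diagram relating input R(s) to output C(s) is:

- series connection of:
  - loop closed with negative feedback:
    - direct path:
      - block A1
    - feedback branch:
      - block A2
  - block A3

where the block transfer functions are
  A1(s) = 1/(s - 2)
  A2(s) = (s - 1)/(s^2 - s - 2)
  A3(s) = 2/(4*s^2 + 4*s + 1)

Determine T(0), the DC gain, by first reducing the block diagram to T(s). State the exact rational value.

Step 1 - reduce the feedback loop with forward A1 and return A2 gives (s^2 - s - 2)/(s^3 - 3*s^2 + s + 3)
Step 2 - series reduction of [A1/(1+A1*A2)], A3 gives (2*s^2 - 2*s - 4)/(4*s^5 - 8*s^4 - 7*s^3 + 13*s^2 + 13*s + 3)
The step-2 result is T(s). Setting s = 0: T(0) = -4/3.

Hence the answer: -4/3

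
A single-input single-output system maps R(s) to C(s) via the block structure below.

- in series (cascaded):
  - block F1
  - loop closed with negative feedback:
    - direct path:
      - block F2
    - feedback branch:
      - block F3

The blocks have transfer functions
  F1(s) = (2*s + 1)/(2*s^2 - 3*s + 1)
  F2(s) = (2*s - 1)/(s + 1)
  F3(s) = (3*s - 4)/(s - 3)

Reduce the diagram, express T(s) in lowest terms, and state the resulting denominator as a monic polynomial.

Step 1: collapse the loop (F2 forward, F3 return) gives (2*s^2 - 7*s + 3)/(7*s^2 - 13*s + 1)
Step 2: combine F1, [F2/(1+F2*F3)] in series gives (2*s^2 - 5*s - 3)/(7*s^3 - 20*s^2 + 14*s - 1)
The result of step 2 is T(s) in lowest terms. Its denominator has leading coefficient 7; dividing the denominator through by 7 makes it monic.

Therefore the answer is s^3 - 20*s^2/7 + 2*s - 1/7.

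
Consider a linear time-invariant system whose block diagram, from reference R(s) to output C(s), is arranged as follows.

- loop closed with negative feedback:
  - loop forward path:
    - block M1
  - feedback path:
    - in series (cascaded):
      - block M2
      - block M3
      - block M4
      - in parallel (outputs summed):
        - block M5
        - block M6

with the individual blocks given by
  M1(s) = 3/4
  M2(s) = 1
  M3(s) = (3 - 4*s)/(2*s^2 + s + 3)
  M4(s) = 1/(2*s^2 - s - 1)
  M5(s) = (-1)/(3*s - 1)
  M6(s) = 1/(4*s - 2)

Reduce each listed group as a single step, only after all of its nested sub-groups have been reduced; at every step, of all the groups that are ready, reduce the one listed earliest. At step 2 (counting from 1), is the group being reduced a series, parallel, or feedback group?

The answer is series.

Reasoning:
[1] parallel reduction of M5, M6
[2] series reduction of M2, M3, M4, (M5+M6)
[3] feedback reduction of M1, (M2*M3*M4*(M5+M6))
Step 2 collapses a series group.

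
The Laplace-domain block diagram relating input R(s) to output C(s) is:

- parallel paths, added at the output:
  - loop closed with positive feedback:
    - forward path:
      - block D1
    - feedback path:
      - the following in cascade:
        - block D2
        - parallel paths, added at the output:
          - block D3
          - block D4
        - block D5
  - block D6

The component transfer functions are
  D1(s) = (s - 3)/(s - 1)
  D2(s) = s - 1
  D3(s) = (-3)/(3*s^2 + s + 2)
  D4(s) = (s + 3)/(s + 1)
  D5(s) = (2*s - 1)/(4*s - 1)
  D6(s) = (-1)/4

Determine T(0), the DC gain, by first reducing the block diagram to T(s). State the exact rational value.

(1) parallel reduction of D3, D4: (3*s^3 + 10*s^2 + 2*s + 3)/(3*s^3 + 4*s^2 + 3*s + 2)
(2) combine D2, (D3+D4), D5 in series: (6*s^5 + 11*s^4 - 23*s^3 + 10*s^2 - 7*s + 3)/(12*s^4 + 13*s^3 + 8*s^2 + 5*s - 2)
(3) feedback reduction of D1, (D2*(D3+D4)*D5): (-12*s^5 + 23*s^4 + 31*s^3 + 19*s^2 + 17*s - 6)/(6*s^6 - 19*s^5 - 57*s^4 + 84*s^3 - 34*s^2 + 31*s - 11)
(4) reduce the parallel group [D1/(1-D1*(D2*(D3+D4)*D5))], D6: (-6*s^6 - 29*s^5 + 149*s^4 + 40*s^3 + 110*s^2 + 37*s - 13)/(24*s^6 - 76*s^5 - 228*s^4 + 336*s^3 - 136*s^2 + 124*s - 44)
Evaluating the step-4 result (the overall T(s)) at s = 0 gives T(0) = -13/(-44) = 13/44.

Final answer: 13/44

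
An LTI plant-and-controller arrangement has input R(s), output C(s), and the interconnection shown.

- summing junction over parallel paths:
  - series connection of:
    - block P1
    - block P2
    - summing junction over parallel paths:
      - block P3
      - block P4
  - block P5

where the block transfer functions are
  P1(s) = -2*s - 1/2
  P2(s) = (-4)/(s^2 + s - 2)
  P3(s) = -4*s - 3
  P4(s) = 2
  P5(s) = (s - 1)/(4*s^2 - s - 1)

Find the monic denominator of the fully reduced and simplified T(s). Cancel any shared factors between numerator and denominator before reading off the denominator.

The answer is s^4 + 3*s^3/4 - 5*s^2/2 + s/4 + 1/2.

Reasoning:
Step 1 - parallel reduction of P3, P4: -4*s - 1
Step 2 - series reduction of P1, P2, (P3+P4): (-32*s^2 - 16*s - 2)/(s^2 + s - 2)
Step 3 - sum the parallel branches (P1*P2*(P3+P4)), P5: (-128*s^4 - 31*s^3 + 40*s^2 + 15*s + 4)/(4*s^4 + 3*s^3 - 10*s^2 + s + 2)
T(s) is the step-3 result (common factors already cancelled). Leading coefficient of the denominator: 4. Divide through by 4 for the monic polynomial.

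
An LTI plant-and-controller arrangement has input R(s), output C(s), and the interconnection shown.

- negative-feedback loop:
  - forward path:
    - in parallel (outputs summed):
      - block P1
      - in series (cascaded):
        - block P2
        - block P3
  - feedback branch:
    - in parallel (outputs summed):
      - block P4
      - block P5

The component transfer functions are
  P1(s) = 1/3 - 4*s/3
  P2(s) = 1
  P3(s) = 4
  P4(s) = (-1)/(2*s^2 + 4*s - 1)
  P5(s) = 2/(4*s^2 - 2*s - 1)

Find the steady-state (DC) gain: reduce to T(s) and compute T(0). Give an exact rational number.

[1] cascade P2, P3 -> 4
[2] sum the parallel branches P1, (P2*P3) -> 13/3 - 4*s/3
[3] sum the parallel branches P4, P5 -> (10*s - 1)/(8*s^4 + 12*s^3 - 14*s^2 - 2*s + 1)
[4] apply the feedback formula to (P1+(P2*P3)), (P4+P5) -> (-32*s^5 + 56*s^4 + 212*s^3 - 174*s^2 - 30*s + 13)/(24*s^4 + 36*s^3 - 82*s^2 + 128*s - 10)
The step-4 result is T(s). Setting s = 0: T(0) = 13/(-10) = -13/10.

Answer: -13/10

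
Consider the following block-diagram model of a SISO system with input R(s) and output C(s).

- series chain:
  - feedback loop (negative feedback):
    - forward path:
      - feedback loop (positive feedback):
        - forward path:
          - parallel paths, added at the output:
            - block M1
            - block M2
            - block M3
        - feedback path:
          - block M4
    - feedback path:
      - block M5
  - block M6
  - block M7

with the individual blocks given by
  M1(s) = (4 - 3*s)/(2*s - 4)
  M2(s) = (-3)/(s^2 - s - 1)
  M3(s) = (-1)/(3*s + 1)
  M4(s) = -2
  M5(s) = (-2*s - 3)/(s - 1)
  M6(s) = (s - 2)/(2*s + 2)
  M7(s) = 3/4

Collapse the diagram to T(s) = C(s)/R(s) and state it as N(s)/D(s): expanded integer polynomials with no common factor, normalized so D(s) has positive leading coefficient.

Step 1 - sum the parallel branches M1, M2, M3, giving (-9*s^4 + 16*s^3 - 8*s^2 + 15*s + 4)/(6*s^4 - 16*s^3 + 14*s + 4)
Step 2 - collapse the loop ((M1+M2+M3) forward, M4 return), giving (9*s^4 - 16*s^3 + 8*s^2 - 15*s - 4)/(12*s^4 - 16*s^3 + 16*s^2 - 44*s - 12)
Step 3 - reduce the feedback loop with forward [(M1+M2+M3)/(1-(M1+M2+M3)*M4)] and return M5, giving (-9*s^5 + 25*s^4 - 24*s^3 + 23*s^2 - 11*s - 4)/(6*s^5 + 23*s^4 - 64*s^3 + 54*s^2 - 85*s - 24)
Step 4 - combine [[(M1+M2+M3)/(1-(M1+M2+M3)*M4)]/(1+[(M1+M2+M3)/(1-(M1+M2+M3)*M4)]*M5)], M6, M7 in series, giving the overall T(s)

Answer: (-27*s^6 + 129*s^5 - 222*s^4 + 213*s^3 - 171*s^2 + 54*s + 24)/(48*s^6 + 232*s^5 - 328*s^4 - 80*s^3 - 248*s^2 - 872*s - 192)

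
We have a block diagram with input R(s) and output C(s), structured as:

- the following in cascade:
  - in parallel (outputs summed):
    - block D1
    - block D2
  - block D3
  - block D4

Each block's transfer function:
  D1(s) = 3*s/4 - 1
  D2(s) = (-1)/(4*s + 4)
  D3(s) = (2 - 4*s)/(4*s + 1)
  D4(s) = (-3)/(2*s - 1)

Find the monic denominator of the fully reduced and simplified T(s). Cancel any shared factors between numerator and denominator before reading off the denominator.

The answer is s^2 + 5*s/4 + 1/4.

Reasoning:
Step 1 - sum the parallel branches D1, D2 = (3*s^2 - s - 5)/(4*s + 4)
Step 2 - series reduction of (D1+D2), D3, D4 = (9*s^2 - 3*s - 15)/(8*s^2 + 10*s + 2)
No further cancellation is possible in the step-2 result, so that is T(s). Its denominator becomes monic after dividing by the leading coefficient 8.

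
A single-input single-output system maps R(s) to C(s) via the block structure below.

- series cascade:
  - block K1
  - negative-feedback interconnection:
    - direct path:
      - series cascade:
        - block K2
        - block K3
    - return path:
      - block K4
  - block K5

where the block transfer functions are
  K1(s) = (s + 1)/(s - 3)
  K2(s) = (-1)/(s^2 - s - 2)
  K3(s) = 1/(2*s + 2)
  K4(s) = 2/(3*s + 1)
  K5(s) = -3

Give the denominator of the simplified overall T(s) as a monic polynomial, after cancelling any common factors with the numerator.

Step 1 - reduce the series chain K2, K3 gives (-1)/(2*s^3 - 6*s - 4)
Step 2 - apply the feedback formula to (K2*K3), K4 gives (-3*s - 1)/(6*s^4 + 2*s^3 - 18*s^2 - 18*s - 6)
Step 3 - cascade K1, [(K2*K3)/(1+(K2*K3)*K4)], K5 gives (9*s^2 + 12*s + 3)/(6*s^5 - 16*s^4 - 24*s^3 + 36*s^2 + 48*s + 18)
That last expression is T(s), already simplified. Scaling its denominator by 1/6 (the reciprocal of the leading coefficient) yields the monic denominator.

Hence the answer: s^5 - 8*s^4/3 - 4*s^3 + 6*s^2 + 8*s + 3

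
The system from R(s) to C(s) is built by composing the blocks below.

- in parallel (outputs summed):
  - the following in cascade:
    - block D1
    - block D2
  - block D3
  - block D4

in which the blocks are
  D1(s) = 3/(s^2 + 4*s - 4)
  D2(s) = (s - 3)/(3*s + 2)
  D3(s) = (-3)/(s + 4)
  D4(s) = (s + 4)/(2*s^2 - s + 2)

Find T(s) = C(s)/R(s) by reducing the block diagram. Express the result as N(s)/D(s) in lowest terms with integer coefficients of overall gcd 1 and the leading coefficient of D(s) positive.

(1) reduce the series chain D1, D2 gives (3*s - 9)/(3*s^3 + 14*s^2 - 4*s - 8)
(2) reduce the parallel group (D1*D2), D3, D4, giving the overall T(s)

Final answer: (-15*s^5 - 31*s^4 + 207*s^3 + 67*s^2 - 86*s - 152)/(6*s^6 + 49*s^5 + 84*s^4 - 48*s^3 + 64*s^2 - 16*s - 64)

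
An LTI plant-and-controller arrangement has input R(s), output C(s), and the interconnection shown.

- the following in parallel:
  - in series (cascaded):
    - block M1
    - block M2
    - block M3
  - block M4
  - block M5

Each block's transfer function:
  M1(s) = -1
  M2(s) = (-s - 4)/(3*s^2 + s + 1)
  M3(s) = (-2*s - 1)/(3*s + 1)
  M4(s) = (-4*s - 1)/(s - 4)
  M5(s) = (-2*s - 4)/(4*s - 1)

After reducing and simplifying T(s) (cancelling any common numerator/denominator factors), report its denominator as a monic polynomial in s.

First reduce the diagram to T(s).

(1) cascade M1, M2, M3; result (-2*s^2 - 9*s - 4)/(9*s^3 + 6*s^2 + 4*s + 1)
(2) add (M1*M2*M3), M4, M5 (parallel); result (-162*s^5 - 80*s^4 + 103*s^3 + 229*s^2 + 104*s + 1)/(36*s^5 - 129*s^4 - 50*s^3 - 40*s^2 - s + 4)
No further cancellation is possible in the step-2 result, so that is T(s). Its denominator becomes monic after dividing by the leading coefficient 36.

Answer: s^5 - 43*s^4/12 - 25*s^3/18 - 10*s^2/9 - s/36 + 1/9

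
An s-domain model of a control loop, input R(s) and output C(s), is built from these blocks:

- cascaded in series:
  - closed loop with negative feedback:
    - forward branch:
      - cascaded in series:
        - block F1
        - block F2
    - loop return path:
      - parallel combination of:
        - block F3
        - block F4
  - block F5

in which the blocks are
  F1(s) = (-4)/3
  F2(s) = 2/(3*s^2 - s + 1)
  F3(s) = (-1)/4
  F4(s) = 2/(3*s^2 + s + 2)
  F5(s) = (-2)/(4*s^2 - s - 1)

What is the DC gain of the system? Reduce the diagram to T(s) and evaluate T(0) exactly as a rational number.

[1] multiply F1, F2 (series) = (-8)/(9*s^2 - 3*s + 3)
[2] combine F3, F4 in parallel = (-3*s^2 - s + 6)/(12*s^2 + 4*s + 8)
[3] reduce the feedback loop with forward (F1*F2) and return (F3+F4) = (-24*s^2 - 8*s - 16)/(27*s^4 + 30*s^2 - s - 6)
[4] cascade [(F1*F2)/(1+(F1*F2)*(F3+F4))], F5 = (48*s^2 + 16*s + 32)/(108*s^6 - 27*s^5 + 93*s^4 - 34*s^3 - 53*s^2 + 7*s + 6)
The step-4 result is T(s). Setting s = 0: T(0) = 32/6 = 16/3.

Therefore the answer is 16/3.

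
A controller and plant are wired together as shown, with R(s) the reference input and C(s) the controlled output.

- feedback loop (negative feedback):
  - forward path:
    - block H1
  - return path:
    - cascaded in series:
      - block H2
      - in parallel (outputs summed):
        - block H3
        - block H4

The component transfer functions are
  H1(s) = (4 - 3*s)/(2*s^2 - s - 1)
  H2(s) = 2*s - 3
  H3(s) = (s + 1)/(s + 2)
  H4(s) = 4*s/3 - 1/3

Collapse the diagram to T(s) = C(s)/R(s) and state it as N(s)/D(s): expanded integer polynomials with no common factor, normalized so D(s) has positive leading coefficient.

1. combine H3, H4 in parallel; result (4*s^2 + 10*s + 1)/(3*s + 6)
2. cascade H2, (H3+H4); result (8*s^3 + 8*s^2 - 28*s - 3)/(3*s + 6)
3. apply the feedback formula to H1, (H2*(H3+H4)) - this is the overall T(s), already in the required normalized form

Final answer: (9*s^2 + 6*s - 24)/(24*s^4 - 14*s^3 - 125*s^2 + 112*s + 18)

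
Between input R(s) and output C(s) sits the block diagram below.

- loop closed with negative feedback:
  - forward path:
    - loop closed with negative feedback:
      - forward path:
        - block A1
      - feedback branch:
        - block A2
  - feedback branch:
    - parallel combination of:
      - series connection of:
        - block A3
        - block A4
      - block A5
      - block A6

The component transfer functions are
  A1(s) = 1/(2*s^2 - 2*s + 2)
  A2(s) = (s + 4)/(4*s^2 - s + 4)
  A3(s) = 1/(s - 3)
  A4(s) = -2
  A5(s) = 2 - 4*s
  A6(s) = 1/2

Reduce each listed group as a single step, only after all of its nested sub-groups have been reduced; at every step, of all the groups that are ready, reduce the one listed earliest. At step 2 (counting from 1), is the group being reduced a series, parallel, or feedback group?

Reducing step by step:

(1) collapse the loop (A1 forward, A2 return)
(2) cascade A3, A4
(3) reduce the parallel group (A3*A4), A5, A6
(4) feedback reduction of [A1/(1+A1*A2)], ((A3*A4)+A5+A6)
So the answer for step 2 is series.

Answer: series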